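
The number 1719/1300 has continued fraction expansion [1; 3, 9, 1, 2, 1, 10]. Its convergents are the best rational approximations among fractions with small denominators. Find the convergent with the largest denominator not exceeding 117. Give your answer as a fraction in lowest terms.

a_0 = 1: 1/1  (≤ bound)
a_1 = 3: 4/3  (≤ bound)
a_2 = 9: 37/28  (≤ bound)
a_3 = 1: 41/31  (≤ bound)
a_4 = 2: 119/90  (≤ bound)
a_5 = 1: 160/121  (> 117, stop)

119/90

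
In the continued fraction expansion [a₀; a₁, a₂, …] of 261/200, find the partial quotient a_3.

1

Apply division with remainder until the remainder is 0:
261 = 1·200 + 61, so a_0 = 1
200 = 3·61 + 17, so a_1 = 3
61 = 3·17 + 10, so a_2 = 3
17 = 1·10 + 7, so a_3 = 1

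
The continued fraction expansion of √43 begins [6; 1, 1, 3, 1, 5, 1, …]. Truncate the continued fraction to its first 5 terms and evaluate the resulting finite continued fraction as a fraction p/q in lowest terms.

59/9

Collapse the nested fraction from the inside out:
Start with 1.
3 + 1/(1/1) = 3 + 1/1 = 4/1
1 + 1/(4/1) = 1 + 1/4 = 5/4
1 + 1/(5/4) = 1 + 4/5 = 9/5
6 + 1/(9/5) = 6 + 5/9 = 59/9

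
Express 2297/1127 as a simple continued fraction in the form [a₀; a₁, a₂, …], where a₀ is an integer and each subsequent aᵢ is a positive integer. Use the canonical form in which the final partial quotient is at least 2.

Repeatedly divide and take the remainder:
2297 = 2·1127 + 43, so a_0 = 2
1127 = 26·43 + 9, so a_1 = 26
43 = 4·9 + 7, so a_2 = 4
9 = 1·7 + 2, so a_3 = 1
7 = 3·2 + 1, so a_4 = 3
2 = 2·1 + 0, so a_5 = 2

[2; 26, 4, 1, 3, 2]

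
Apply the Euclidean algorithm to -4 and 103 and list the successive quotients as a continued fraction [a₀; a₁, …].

⌊-4/103⌋ = -1, remainder 99
⌊103/99⌋ = 1, remainder 4
⌊99/4⌋ = 24, remainder 3
⌊4/3⌋ = 1, remainder 1
⌊3/1⌋ = 3, remainder 0

[-1; 1, 24, 1, 3]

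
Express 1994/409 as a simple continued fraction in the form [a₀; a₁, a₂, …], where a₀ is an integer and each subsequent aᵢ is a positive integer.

[4; 1, 7, 51]

Repeatedly divide and take the remainder:
⌊1994/409⌋ = 4, remainder 358
⌊409/358⌋ = 1, remainder 51
⌊358/51⌋ = 7, remainder 1
⌊51/1⌋ = 51, remainder 0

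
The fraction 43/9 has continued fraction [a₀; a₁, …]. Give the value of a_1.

Apply division with remainder until the remainder is 0:
⌊43/9⌋ = 4, remainder 7
⌊9/7⌋ = 1, remainder 2

1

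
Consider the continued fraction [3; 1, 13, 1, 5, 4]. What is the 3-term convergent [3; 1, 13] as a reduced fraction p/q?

55/14

a_0 = 3: 3/1
a_1 = 1: 4/1
a_2 = 13: 55/14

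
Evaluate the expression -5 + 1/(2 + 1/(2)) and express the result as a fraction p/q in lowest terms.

Start with 2.
2 + 1/(2/1) = 2 + 1/2 = 5/2
-5 + 1/(5/2) = -5 + 2/5 = -23/5

-23/5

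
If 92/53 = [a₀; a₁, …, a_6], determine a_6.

2

92 = 1·53 + 39, so a_0 = 1
53 = 1·39 + 14, so a_1 = 1
39 = 2·14 + 11, so a_2 = 2
14 = 1·11 + 3, so a_3 = 1
11 = 3·3 + 2, so a_4 = 3
3 = 1·2 + 1, so a_5 = 1
2 = 2·1 + 0, so a_6 = 2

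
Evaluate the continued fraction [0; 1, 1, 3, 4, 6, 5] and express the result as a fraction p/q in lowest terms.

Start with 5.
6 + 1/(5/1) = 6 + 1/5 = 31/5
4 + 1/(31/5) = 4 + 5/31 = 129/31
3 + 1/(129/31) = 3 + 31/129 = 418/129
1 + 1/(418/129) = 1 + 129/418 = 547/418
1 + 1/(547/418) = 1 + 418/547 = 965/547
0 + 1/(965/547) = 0 + 547/965 = 547/965

547/965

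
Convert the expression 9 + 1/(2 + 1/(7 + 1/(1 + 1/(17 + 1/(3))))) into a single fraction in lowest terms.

8798/929

Build up convergents one term at a time:
a_0 = 9: 9/1
a_1 = 2: 19/2
a_2 = 7: 142/15
a_3 = 1: 161/17
a_4 = 17: 2879/304
a_5 = 3: 8798/929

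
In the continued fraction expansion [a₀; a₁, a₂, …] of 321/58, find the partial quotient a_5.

3

Apply division with remainder until the remainder is 0:
⌊321/58⌋ = 5, remainder 31
⌊58/31⌋ = 1, remainder 27
⌊31/27⌋ = 1, remainder 4
⌊27/4⌋ = 6, remainder 3
⌊4/3⌋ = 1, remainder 1
⌊3/1⌋ = 3, remainder 0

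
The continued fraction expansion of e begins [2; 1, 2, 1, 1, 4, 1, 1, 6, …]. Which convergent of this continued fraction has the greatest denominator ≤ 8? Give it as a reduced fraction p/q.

a_0 = 2: 2/1  (≤ bound)
a_1 = 1: 3/1  (≤ bound)
a_2 = 2: 8/3  (≤ bound)
a_3 = 1: 11/4  (≤ bound)
a_4 = 1: 19/7  (≤ bound)
a_5 = 4: 87/32  (> 8, stop)

19/7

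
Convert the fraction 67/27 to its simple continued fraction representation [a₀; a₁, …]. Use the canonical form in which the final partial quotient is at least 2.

Repeatedly divide and take the remainder:
⌊67/27⌋ = 2, remainder 13
⌊27/13⌋ = 2, remainder 1
⌊13/1⌋ = 13, remainder 0

[2; 2, 13]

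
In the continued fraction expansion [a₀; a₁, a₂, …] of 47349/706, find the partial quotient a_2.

47

47349 ÷ 706 → quotient 67, remainder 47
706 ÷ 47 → quotient 15, remainder 1
47 ÷ 1 → quotient 47, remainder 0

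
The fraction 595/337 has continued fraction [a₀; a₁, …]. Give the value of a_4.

595 ÷ 337 → quotient 1, remainder 258
337 ÷ 258 → quotient 1, remainder 79
258 ÷ 79 → quotient 3, remainder 21
79 ÷ 21 → quotient 3, remainder 16
21 ÷ 16 → quotient 1, remainder 5

1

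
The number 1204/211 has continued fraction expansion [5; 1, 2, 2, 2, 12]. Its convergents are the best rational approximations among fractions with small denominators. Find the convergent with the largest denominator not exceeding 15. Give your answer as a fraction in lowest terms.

40/7

a_0 = 5: 5/1  (≤ bound)
a_1 = 1: 6/1  (≤ bound)
a_2 = 2: 17/3  (≤ bound)
a_3 = 2: 40/7  (≤ bound)
a_4 = 2: 97/17  (> 15, stop)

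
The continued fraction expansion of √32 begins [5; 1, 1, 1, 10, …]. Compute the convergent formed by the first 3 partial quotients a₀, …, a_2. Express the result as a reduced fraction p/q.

Build up convergents one term at a time:
a_0 = 5: 5/1
a_1 = 1: 6/1
a_2 = 1: 11/2

11/2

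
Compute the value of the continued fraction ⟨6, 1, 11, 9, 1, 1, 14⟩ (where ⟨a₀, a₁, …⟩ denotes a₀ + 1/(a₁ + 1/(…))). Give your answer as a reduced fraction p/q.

Start with 14.
1 + 1/(14/1) = 1 + 1/14 = 15/14
1 + 1/(15/14) = 1 + 14/15 = 29/15
9 + 1/(29/15) = 9 + 15/29 = 276/29
11 + 1/(276/29) = 11 + 29/276 = 3065/276
1 + 1/(3065/276) = 1 + 276/3065 = 3341/3065
6 + 1/(3341/3065) = 6 + 3065/3341 = 23111/3341

23111/3341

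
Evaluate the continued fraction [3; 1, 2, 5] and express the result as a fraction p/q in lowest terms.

Build up convergents one term at a time:
a_0 = 3: 3/1
a_1 = 1: 4/1
a_2 = 2: 11/3
a_3 = 5: 59/16

59/16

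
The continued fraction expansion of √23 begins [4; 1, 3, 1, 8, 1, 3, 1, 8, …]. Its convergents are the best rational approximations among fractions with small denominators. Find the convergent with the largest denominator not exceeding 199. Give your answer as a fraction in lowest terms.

916/191

a_0 = 4: 4/1  (≤ bound)
a_1 = 1: 5/1  (≤ bound)
a_2 = 3: 19/4  (≤ bound)
a_3 = 1: 24/5  (≤ bound)
a_4 = 8: 211/44  (≤ bound)
a_5 = 1: 235/49  (≤ bound)
a_6 = 3: 916/191  (≤ bound)
a_7 = 1: 1151/240  (> 199, stop)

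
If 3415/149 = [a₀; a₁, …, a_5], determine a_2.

Apply division with remainder until the remainder is 0:
3415 ÷ 149 → quotient 22, remainder 137
149 ÷ 137 → quotient 1, remainder 12
137 ÷ 12 → quotient 11, remainder 5

11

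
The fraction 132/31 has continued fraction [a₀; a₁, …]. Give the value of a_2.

Apply division with remainder until the remainder is 0:
⌊132/31⌋ = 4, remainder 8
⌊31/8⌋ = 3, remainder 7
⌊8/7⌋ = 1, remainder 1

1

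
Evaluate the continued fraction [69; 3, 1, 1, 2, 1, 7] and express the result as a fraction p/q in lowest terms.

Starting at the tail and folding back:
Start with 7.
1 + 1/(7/1) = 1 + 1/7 = 8/7
2 + 1/(8/7) = 2 + 7/8 = 23/8
1 + 1/(23/8) = 1 + 8/23 = 31/23
1 + 1/(31/23) = 1 + 23/31 = 54/31
3 + 1/(54/31) = 3 + 31/54 = 193/54
69 + 1/(193/54) = 69 + 54/193 = 13371/193

13371/193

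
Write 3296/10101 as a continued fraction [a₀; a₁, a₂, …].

[0; 3, 15, 2, 9, 5, 2]

3296 ÷ 10101 → quotient 0, remainder 3296
10101 ÷ 3296 → quotient 3, remainder 213
3296 ÷ 213 → quotient 15, remainder 101
213 ÷ 101 → quotient 2, remainder 11
101 ÷ 11 → quotient 9, remainder 2
11 ÷ 2 → quotient 5, remainder 1
2 ÷ 1 → quotient 2, remainder 0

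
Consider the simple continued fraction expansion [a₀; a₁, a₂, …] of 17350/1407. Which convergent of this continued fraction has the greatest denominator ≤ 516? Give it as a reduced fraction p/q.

List convergents until the denominator exceeds the bound:
a_0 = 12: 12/1  (≤ bound)
a_1 = 3: 37/3  (≤ bound)
a_2 = 51: 1899/154  (≤ bound)
a_3 = 1: 1936/157  (≤ bound)
a_4 = 3: 7707/625  (> 516, stop)

1936/157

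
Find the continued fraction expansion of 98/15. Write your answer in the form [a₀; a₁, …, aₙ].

[6; 1, 1, 7]

98 = 6·15 + 8, so a_0 = 6
15 = 1·8 + 7, so a_1 = 1
8 = 1·7 + 1, so a_2 = 1
7 = 7·1 + 0, so a_3 = 7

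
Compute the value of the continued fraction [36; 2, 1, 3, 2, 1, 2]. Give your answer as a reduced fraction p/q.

Use the convergent recurrence hₖ = aₖ·hₖ₋₁ + hₖ₋₂ (and likewise for the denominators kₖ):
a_0 = 36: 36/1
a_1 = 2: 73/2
a_2 = 1: 109/3
a_3 = 3: 400/11
a_4 = 2: 909/25
a_5 = 1: 1309/36
a_6 = 2: 3527/97

3527/97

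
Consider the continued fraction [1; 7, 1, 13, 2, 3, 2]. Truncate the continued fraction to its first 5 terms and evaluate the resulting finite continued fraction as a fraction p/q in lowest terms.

a_0 = 1: 1/1
a_1 = 7: 8/7
a_2 = 1: 9/8
a_3 = 13: 125/111
a_4 = 2: 259/230

259/230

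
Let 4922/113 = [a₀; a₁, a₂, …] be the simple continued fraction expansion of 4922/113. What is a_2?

4922 ÷ 113 → quotient 43, remainder 63
113 ÷ 63 → quotient 1, remainder 50
63 ÷ 50 → quotient 1, remainder 13

1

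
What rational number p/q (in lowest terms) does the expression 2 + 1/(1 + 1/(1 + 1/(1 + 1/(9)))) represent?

77/29

Collapse the nested fraction from the inside out:
Start with 9.
1 + 1/(9/1) = 1 + 1/9 = 10/9
1 + 1/(10/9) = 1 + 9/10 = 19/10
1 + 1/(19/10) = 1 + 10/19 = 29/19
2 + 1/(29/19) = 2 + 19/29 = 77/29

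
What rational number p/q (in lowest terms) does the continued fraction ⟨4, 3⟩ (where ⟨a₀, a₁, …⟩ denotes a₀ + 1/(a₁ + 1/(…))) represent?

13/3

a_0 = 4: 4/1
a_1 = 3: 13/3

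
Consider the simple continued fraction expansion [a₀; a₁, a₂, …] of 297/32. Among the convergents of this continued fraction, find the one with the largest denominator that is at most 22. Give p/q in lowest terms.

65/7

a_0 = 9: 9/1  (≤ bound)
a_1 = 3: 28/3  (≤ bound)
a_2 = 1: 37/4  (≤ bound)
a_3 = 1: 65/7  (≤ bound)
a_4 = 4: 297/32  (> 22, stop)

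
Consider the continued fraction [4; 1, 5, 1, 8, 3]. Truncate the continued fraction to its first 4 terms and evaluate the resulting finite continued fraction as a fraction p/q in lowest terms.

Build up convergents one term at a time:
a_0 = 4: 4/1
a_1 = 1: 5/1
a_2 = 5: 29/6
a_3 = 1: 34/7

34/7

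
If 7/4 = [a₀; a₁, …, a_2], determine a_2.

3

7 ÷ 4 → quotient 1, remainder 3
4 ÷ 3 → quotient 1, remainder 1
3 ÷ 1 → quotient 3, remainder 0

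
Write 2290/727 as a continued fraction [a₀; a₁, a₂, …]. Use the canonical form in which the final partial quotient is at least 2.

[3; 6, 1, 2, 36]

Apply division with remainder until the remainder is 0:
⌊2290/727⌋ = 3, remainder 109
⌊727/109⌋ = 6, remainder 73
⌊109/73⌋ = 1, remainder 36
⌊73/36⌋ = 2, remainder 1
⌊36/1⌋ = 36, remainder 0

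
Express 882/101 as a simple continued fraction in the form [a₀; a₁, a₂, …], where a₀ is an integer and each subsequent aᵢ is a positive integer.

Run the Euclidean algorithm, recording each quotient:
882 ÷ 101 → quotient 8, remainder 74
101 ÷ 74 → quotient 1, remainder 27
74 ÷ 27 → quotient 2, remainder 20
27 ÷ 20 → quotient 1, remainder 7
20 ÷ 7 → quotient 2, remainder 6
7 ÷ 6 → quotient 1, remainder 1
6 ÷ 1 → quotient 6, remainder 0

[8; 1, 2, 1, 2, 1, 6]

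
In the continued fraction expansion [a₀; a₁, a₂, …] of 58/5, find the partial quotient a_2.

1

58 = 11·5 + 3, so a_0 = 11
5 = 1·3 + 2, so a_1 = 1
3 = 1·2 + 1, so a_2 = 1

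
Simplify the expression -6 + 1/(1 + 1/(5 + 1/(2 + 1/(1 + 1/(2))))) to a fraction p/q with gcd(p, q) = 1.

Start with 2.
1 + 1/(2/1) = 1 + 1/2 = 3/2
2 + 1/(3/2) = 2 + 2/3 = 8/3
5 + 1/(8/3) = 5 + 3/8 = 43/8
1 + 1/(43/8) = 1 + 8/43 = 51/43
-6 + 1/(51/43) = -6 + 43/51 = -263/51

-263/51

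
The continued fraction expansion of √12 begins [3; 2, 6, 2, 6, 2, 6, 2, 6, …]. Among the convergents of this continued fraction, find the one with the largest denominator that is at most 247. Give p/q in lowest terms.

627/181

List convergents until the denominator exceeds the bound:
a_0 = 3: 3/1  (≤ bound)
a_1 = 2: 7/2  (≤ bound)
a_2 = 6: 45/13  (≤ bound)
a_3 = 2: 97/28  (≤ bound)
a_4 = 6: 627/181  (≤ bound)
a_5 = 2: 1351/390  (> 247, stop)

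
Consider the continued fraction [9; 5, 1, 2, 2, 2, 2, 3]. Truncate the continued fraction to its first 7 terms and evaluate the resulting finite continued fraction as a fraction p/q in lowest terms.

2147/234

a_0 = 9: 9/1
a_1 = 5: 46/5
a_2 = 1: 55/6
a_3 = 2: 156/17
a_4 = 2: 367/40
a_5 = 2: 890/97
a_6 = 2: 2147/234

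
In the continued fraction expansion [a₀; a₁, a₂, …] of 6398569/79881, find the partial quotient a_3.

7

Run the Euclidean algorithm, recording each quotient:
⌊6398569/79881⌋ = 80, remainder 8089
⌊79881/8089⌋ = 9, remainder 7080
⌊8089/7080⌋ = 1, remainder 1009
⌊7080/1009⌋ = 7, remainder 17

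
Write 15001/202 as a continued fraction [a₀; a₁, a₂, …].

[74; 3, 1, 4, 3, 3]

Apply division with remainder until the remainder is 0:
⌊15001/202⌋ = 74, remainder 53
⌊202/53⌋ = 3, remainder 43
⌊53/43⌋ = 1, remainder 10
⌊43/10⌋ = 4, remainder 3
⌊10/3⌋ = 3, remainder 1
⌊3/1⌋ = 3, remainder 0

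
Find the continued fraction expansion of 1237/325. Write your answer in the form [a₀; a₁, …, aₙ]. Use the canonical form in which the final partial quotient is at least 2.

[3; 1, 4, 6, 3, 3]

1237 ÷ 325 → quotient 3, remainder 262
325 ÷ 262 → quotient 1, remainder 63
262 ÷ 63 → quotient 4, remainder 10
63 ÷ 10 → quotient 6, remainder 3
10 ÷ 3 → quotient 3, remainder 1
3 ÷ 1 → quotient 3, remainder 0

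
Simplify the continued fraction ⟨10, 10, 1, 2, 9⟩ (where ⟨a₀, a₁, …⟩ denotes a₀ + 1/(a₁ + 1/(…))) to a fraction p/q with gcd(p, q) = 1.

3018/299

Start with 9.
2 + 1/(9/1) = 2 + 1/9 = 19/9
1 + 1/(19/9) = 1 + 9/19 = 28/19
10 + 1/(28/19) = 10 + 19/28 = 299/28
10 + 1/(299/28) = 10 + 28/299 = 3018/299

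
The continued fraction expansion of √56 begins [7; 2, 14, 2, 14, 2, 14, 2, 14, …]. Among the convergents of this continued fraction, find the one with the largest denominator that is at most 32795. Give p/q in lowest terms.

List convergents until the denominator exceeds the bound:
a_0 = 7: 7/1  (≤ bound)
a_1 = 2: 15/2  (≤ bound)
a_2 = 14: 217/29  (≤ bound)
a_3 = 2: 449/60  (≤ bound)
a_4 = 14: 6503/869  (≤ bound)
a_5 = 2: 13455/1798  (≤ bound)
a_6 = 14: 194873/26041  (≤ bound)
a_7 = 2: 403201/53880  (> 32795, stop)

194873/26041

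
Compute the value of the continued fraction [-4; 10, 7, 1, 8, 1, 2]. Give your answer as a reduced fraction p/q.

a_0 = -4: -4/1
a_1 = 10: -39/10
a_2 = 7: -277/71
a_3 = 1: -316/81
a_4 = 8: -2805/719
a_5 = 1: -3121/800
a_6 = 2: -9047/2319

-9047/2319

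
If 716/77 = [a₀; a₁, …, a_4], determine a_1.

3

716 ÷ 77 → quotient 9, remainder 23
77 ÷ 23 → quotient 3, remainder 8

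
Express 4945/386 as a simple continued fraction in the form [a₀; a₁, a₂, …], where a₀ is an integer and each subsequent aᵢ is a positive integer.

Apply division with remainder until the remainder is 0:
4945 ÷ 386 → quotient 12, remainder 313
386 ÷ 313 → quotient 1, remainder 73
313 ÷ 73 → quotient 4, remainder 21
73 ÷ 21 → quotient 3, remainder 10
21 ÷ 10 → quotient 2, remainder 1
10 ÷ 1 → quotient 10, remainder 0

[12; 1, 4, 3, 2, 10]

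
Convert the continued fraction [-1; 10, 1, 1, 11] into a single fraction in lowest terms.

-219/242

Compute successive convergents:
a_0 = -1: -1/1
a_1 = 10: -9/10
a_2 = 1: -10/11
a_3 = 1: -19/21
a_4 = 11: -219/242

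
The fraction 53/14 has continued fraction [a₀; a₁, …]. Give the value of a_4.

2

Repeatedly divide and take the remainder:
53 = 3·14 + 11, so a_0 = 3
14 = 1·11 + 3, so a_1 = 1
11 = 3·3 + 2, so a_2 = 3
3 = 1·2 + 1, so a_3 = 1
2 = 2·1 + 0, so a_4 = 2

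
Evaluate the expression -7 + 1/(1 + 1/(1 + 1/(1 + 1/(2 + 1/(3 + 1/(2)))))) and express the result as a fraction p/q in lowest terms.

-395/62

Collapse the nested fraction from the inside out:
Start with 2.
3 + 1/(2/1) = 3 + 1/2 = 7/2
2 + 1/(7/2) = 2 + 2/7 = 16/7
1 + 1/(16/7) = 1 + 7/16 = 23/16
1 + 1/(23/16) = 1 + 16/23 = 39/23
1 + 1/(39/23) = 1 + 23/39 = 62/39
-7 + 1/(62/39) = -7 + 39/62 = -395/62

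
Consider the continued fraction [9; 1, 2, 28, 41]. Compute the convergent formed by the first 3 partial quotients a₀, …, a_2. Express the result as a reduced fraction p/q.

Build up convergents one term at a time:
a_0 = 9: 9/1
a_1 = 1: 10/1
a_2 = 2: 29/3

29/3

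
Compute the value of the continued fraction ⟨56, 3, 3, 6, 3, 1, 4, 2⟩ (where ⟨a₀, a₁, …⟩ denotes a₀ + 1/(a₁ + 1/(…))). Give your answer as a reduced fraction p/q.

a_0 = 56: 56/1
a_1 = 3: 169/3
a_2 = 3: 563/10
a_3 = 6: 3547/63
a_4 = 3: 11204/199
a_5 = 1: 14751/262
a_6 = 4: 70208/1247
a_7 = 2: 155167/2756

155167/2756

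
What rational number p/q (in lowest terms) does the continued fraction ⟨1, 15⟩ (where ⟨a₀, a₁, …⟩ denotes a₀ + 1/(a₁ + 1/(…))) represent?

Build up convergents one term at a time:
a_0 = 1: 1/1
a_1 = 15: 16/15

16/15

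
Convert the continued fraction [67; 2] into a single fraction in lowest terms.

Start with 2.
67 + 1/(2/1) = 67 + 1/2 = 135/2

135/2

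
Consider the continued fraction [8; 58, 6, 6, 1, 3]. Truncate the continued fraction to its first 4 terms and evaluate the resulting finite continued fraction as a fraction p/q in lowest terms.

17253/2152

Start with 6.
6 + 1/(6/1) = 6 + 1/6 = 37/6
58 + 1/(37/6) = 58 + 6/37 = 2152/37
8 + 1/(2152/37) = 8 + 37/2152 = 17253/2152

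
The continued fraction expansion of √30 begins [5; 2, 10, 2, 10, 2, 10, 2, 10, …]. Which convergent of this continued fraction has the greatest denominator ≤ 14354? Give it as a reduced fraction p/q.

55435/10121

a_0 = 5: 5/1  (≤ bound)
a_1 = 2: 11/2  (≤ bound)
a_2 = 10: 115/21  (≤ bound)
a_3 = 2: 241/44  (≤ bound)
a_4 = 10: 2525/461  (≤ bound)
a_5 = 2: 5291/966  (≤ bound)
a_6 = 10: 55435/10121  (≤ bound)
a_7 = 2: 116161/21208  (> 14354, stop)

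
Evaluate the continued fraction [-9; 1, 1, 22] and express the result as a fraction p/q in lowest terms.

-382/45

a_0 = -9: -9/1
a_1 = 1: -8/1
a_2 = 1: -17/2
a_3 = 22: -382/45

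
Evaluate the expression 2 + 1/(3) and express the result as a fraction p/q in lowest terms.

a_0 = 2: 2/1
a_1 = 3: 7/3

7/3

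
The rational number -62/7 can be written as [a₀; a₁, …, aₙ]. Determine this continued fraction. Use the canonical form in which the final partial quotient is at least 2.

Repeatedly divide and take the remainder:
-62 ÷ 7 → quotient -9, remainder 1
7 ÷ 1 → quotient 7, remainder 0

[-9; 7]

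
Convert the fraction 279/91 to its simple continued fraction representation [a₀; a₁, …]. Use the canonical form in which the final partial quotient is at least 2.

⌊279/91⌋ = 3, remainder 6
⌊91/6⌋ = 15, remainder 1
⌊6/1⌋ = 6, remainder 0

[3; 15, 6]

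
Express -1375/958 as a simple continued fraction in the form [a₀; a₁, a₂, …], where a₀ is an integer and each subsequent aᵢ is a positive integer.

[-2; 1, 1, 3, 2, 1, 3, 11]

-1375 = -2·958 + 541, so a_0 = -2
958 = 1·541 + 417, so a_1 = 1
541 = 1·417 + 124, so a_2 = 1
417 = 3·124 + 45, so a_3 = 3
124 = 2·45 + 34, so a_4 = 2
45 = 1·34 + 11, so a_5 = 1
34 = 3·11 + 1, so a_6 = 3
11 = 11·1 + 0, so a_7 = 11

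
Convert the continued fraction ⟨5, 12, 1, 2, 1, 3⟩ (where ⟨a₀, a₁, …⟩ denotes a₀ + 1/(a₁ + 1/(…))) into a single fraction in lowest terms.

970/191

Starting at the tail and folding back:
Start with 3.
1 + 1/(3/1) = 1 + 1/3 = 4/3
2 + 1/(4/3) = 2 + 3/4 = 11/4
1 + 1/(11/4) = 1 + 4/11 = 15/11
12 + 1/(15/11) = 12 + 11/15 = 191/15
5 + 1/(191/15) = 5 + 15/191 = 970/191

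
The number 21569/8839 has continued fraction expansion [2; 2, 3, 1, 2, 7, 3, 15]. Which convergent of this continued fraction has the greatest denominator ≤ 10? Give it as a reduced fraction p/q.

22/9

a_0 = 2: 2/1  (≤ bound)
a_1 = 2: 5/2  (≤ bound)
a_2 = 3: 17/7  (≤ bound)
a_3 = 1: 22/9  (≤ bound)
a_4 = 2: 61/25  (> 10, stop)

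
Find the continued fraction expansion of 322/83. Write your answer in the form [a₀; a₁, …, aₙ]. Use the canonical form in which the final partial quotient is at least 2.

Apply division with remainder until the remainder is 0:
⌊322/83⌋ = 3, remainder 73
⌊83/73⌋ = 1, remainder 10
⌊73/10⌋ = 7, remainder 3
⌊10/3⌋ = 3, remainder 1
⌊3/1⌋ = 3, remainder 0

[3; 1, 7, 3, 3]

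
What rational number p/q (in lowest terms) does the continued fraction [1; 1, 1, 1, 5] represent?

28/17

Use the convergent recurrence hₖ = aₖ·hₖ₋₁ + hₖ₋₂ (and likewise for the denominators kₖ):
a_0 = 1: 1/1
a_1 = 1: 2/1
a_2 = 1: 3/2
a_3 = 1: 5/3
a_4 = 5: 28/17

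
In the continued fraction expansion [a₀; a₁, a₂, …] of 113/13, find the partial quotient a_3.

113 ÷ 13 → quotient 8, remainder 9
13 ÷ 9 → quotient 1, remainder 4
9 ÷ 4 → quotient 2, remainder 1
4 ÷ 1 → quotient 4, remainder 0

4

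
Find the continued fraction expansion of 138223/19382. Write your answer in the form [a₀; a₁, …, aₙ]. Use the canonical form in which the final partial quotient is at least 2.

[7; 7, 1, 1, 1, 1, 10, 48]

138223 = 7·19382 + 2549, so a_0 = 7
19382 = 7·2549 + 1539, so a_1 = 7
2549 = 1·1539 + 1010, so a_2 = 1
1539 = 1·1010 + 529, so a_3 = 1
1010 = 1·529 + 481, so a_4 = 1
529 = 1·481 + 48, so a_5 = 1
481 = 10·48 + 1, so a_6 = 10
48 = 48·1 + 0, so a_7 = 48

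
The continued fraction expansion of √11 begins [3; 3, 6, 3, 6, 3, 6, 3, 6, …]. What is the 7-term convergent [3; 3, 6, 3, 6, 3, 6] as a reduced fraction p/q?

25077/7561

Use the convergent recurrence hₖ = aₖ·hₖ₋₁ + hₖ₋₂ (and likewise for the denominators kₖ):
a_0 = 3: 3/1
a_1 = 3: 10/3
a_2 = 6: 63/19
a_3 = 3: 199/60
a_4 = 6: 1257/379
a_5 = 3: 3970/1197
a_6 = 6: 25077/7561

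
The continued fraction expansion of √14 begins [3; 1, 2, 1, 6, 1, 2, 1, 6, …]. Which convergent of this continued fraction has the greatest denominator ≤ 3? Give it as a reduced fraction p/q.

11/3

a_0 = 3: 3/1  (≤ bound)
a_1 = 1: 4/1  (≤ bound)
a_2 = 2: 11/3  (≤ bound)
a_3 = 1: 15/4  (> 3, stop)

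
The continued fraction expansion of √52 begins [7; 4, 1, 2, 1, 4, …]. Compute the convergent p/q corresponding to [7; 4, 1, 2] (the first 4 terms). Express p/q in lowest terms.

Start with 2.
1 + 1/(2/1) = 1 + 1/2 = 3/2
4 + 1/(3/2) = 4 + 2/3 = 14/3
7 + 1/(14/3) = 7 + 3/14 = 101/14

101/14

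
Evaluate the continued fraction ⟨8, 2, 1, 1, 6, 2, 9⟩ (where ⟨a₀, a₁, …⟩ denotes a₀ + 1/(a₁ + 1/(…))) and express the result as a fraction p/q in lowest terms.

5641/672

a_0 = 8: 8/1
a_1 = 2: 17/2
a_2 = 1: 25/3
a_3 = 1: 42/5
a_4 = 6: 277/33
a_5 = 2: 596/71
a_6 = 9: 5641/672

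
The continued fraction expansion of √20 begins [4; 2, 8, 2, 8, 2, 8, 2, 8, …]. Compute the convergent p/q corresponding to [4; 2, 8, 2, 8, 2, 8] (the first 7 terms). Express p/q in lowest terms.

24476/5473

Start with 8.
2 + 1/(8/1) = 2 + 1/8 = 17/8
8 + 1/(17/8) = 8 + 8/17 = 144/17
2 + 1/(144/17) = 2 + 17/144 = 305/144
8 + 1/(305/144) = 8 + 144/305 = 2584/305
2 + 1/(2584/305) = 2 + 305/2584 = 5473/2584
4 + 1/(5473/2584) = 4 + 2584/5473 = 24476/5473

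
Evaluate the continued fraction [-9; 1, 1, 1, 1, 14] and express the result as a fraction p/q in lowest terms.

a_0 = -9: -9/1
a_1 = 1: -8/1
a_2 = 1: -17/2
a_3 = 1: -25/3
a_4 = 1: -42/5
a_5 = 14: -613/73

-613/73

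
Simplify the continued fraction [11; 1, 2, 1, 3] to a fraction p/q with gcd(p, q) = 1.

Starting at the tail and folding back:
Start with 3.
1 + 1/(3/1) = 1 + 1/3 = 4/3
2 + 1/(4/3) = 2 + 3/4 = 11/4
1 + 1/(11/4) = 1 + 4/11 = 15/11
11 + 1/(15/11) = 11 + 11/15 = 176/15

176/15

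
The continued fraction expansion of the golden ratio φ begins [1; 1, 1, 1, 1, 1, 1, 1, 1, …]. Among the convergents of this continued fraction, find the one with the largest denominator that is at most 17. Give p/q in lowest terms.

21/13

List convergents until the denominator exceeds the bound:
a_0 = 1: 1/1  (≤ bound)
a_1 = 1: 2/1  (≤ bound)
a_2 = 1: 3/2  (≤ bound)
a_3 = 1: 5/3  (≤ bound)
a_4 = 1: 8/5  (≤ bound)
a_5 = 1: 13/8  (≤ bound)
a_6 = 1: 21/13  (≤ bound)
a_7 = 1: 34/21  (> 17, stop)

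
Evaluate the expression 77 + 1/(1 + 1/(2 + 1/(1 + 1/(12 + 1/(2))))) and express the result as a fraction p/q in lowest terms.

Compute successive convergents:
a_0 = 77: 77/1
a_1 = 1: 78/1
a_2 = 2: 233/3
a_3 = 1: 311/4
a_4 = 12: 3965/51
a_5 = 2: 8241/106

8241/106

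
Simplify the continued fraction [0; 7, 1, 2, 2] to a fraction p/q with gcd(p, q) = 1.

7/54

Compute successive convergents:
a_0 = 0: 0/1
a_1 = 7: 1/7
a_2 = 1: 1/8
a_3 = 2: 3/23
a_4 = 2: 7/54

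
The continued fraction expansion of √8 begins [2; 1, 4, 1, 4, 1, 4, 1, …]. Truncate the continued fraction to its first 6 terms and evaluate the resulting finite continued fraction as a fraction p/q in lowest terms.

a_0 = 2: 2/1
a_1 = 1: 3/1
a_2 = 4: 14/5
a_3 = 1: 17/6
a_4 = 4: 82/29
a_5 = 1: 99/35

99/35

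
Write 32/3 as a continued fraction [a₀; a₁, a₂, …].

Repeatedly divide and take the remainder:
32 = 10·3 + 2, so a_0 = 10
3 = 1·2 + 1, so a_1 = 1
2 = 2·1 + 0, so a_2 = 2

[10; 1, 2]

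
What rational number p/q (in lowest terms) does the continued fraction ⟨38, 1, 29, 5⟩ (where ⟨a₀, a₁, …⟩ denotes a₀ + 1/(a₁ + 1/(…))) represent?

Compute successive convergents:
a_0 = 38: 38/1
a_1 = 1: 39/1
a_2 = 29: 1169/30
a_3 = 5: 5884/151

5884/151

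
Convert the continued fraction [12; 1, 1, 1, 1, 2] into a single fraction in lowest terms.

164/13

Collapse the nested fraction from the inside out:
Start with 2.
1 + 1/(2/1) = 1 + 1/2 = 3/2
1 + 1/(3/2) = 1 + 2/3 = 5/3
1 + 1/(5/3) = 1 + 3/5 = 8/5
1 + 1/(8/5) = 1 + 5/8 = 13/8
12 + 1/(13/8) = 12 + 8/13 = 164/13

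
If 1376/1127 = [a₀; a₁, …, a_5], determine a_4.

9

1376 = 1·1127 + 249, so a_0 = 1
1127 = 4·249 + 131, so a_1 = 4
249 = 1·131 + 118, so a_2 = 1
131 = 1·118 + 13, so a_3 = 1
118 = 9·13 + 1, so a_4 = 9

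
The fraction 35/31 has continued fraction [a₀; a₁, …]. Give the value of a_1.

Apply division with remainder until the remainder is 0:
35 = 1·31 + 4, so a_0 = 1
31 = 7·4 + 3, so a_1 = 7

7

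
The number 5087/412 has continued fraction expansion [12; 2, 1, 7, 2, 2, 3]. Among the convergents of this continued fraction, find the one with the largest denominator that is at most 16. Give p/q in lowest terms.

37/3

List convergents until the denominator exceeds the bound:
a_0 = 12: 12/1  (≤ bound)
a_1 = 2: 25/2  (≤ bound)
a_2 = 1: 37/3  (≤ bound)
a_3 = 7: 284/23  (> 16, stop)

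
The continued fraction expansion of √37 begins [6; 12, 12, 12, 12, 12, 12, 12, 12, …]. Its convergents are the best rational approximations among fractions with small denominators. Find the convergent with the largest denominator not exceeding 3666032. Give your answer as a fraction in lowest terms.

a_0 = 6: 6/1  (≤ bound)
a_1 = 12: 73/12  (≤ bound)
a_2 = 12: 882/145  (≤ bound)
a_3 = 12: 10657/1752  (≤ bound)
a_4 = 12: 128766/21169  (≤ bound)
a_5 = 12: 1555849/255780  (≤ bound)
a_6 = 12: 18798954/3090529  (≤ bound)
a_7 = 12: 227143297/37342128  (> 3666032, stop)

18798954/3090529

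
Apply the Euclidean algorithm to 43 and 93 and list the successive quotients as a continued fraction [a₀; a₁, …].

[0; 2, 6, 7]

Repeatedly divide and take the remainder:
⌊43/93⌋ = 0, remainder 43
⌊93/43⌋ = 2, remainder 7
⌊43/7⌋ = 6, remainder 1
⌊7/1⌋ = 7, remainder 0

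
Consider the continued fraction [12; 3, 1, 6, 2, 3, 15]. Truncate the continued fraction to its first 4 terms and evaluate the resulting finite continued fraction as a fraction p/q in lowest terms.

Build up convergents one term at a time:
a_0 = 12: 12/1
a_1 = 3: 37/3
a_2 = 1: 49/4
a_3 = 6: 331/27

331/27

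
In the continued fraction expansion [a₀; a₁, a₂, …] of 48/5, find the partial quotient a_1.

⌊48/5⌋ = 9, remainder 3
⌊5/3⌋ = 1, remainder 2

1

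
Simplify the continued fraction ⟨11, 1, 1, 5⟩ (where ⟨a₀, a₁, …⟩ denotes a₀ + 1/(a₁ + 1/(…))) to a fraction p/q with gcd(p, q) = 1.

a_0 = 11: 11/1
a_1 = 1: 12/1
a_2 = 1: 23/2
a_3 = 5: 127/11

127/11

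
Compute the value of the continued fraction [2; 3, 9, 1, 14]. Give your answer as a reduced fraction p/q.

a_0 = 2: 2/1
a_1 = 3: 7/3
a_2 = 9: 65/28
a_3 = 1: 72/31
a_4 = 14: 1073/462

1073/462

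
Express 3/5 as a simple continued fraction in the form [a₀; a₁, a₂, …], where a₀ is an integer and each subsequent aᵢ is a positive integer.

[0; 1, 1, 2]

Run the Euclidean algorithm, recording each quotient:
3 = 0·5 + 3, so a_0 = 0
5 = 1·3 + 2, so a_1 = 1
3 = 1·2 + 1, so a_2 = 1
2 = 2·1 + 0, so a_3 = 2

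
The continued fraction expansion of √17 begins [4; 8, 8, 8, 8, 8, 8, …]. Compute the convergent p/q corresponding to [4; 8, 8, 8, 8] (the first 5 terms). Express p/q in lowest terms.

17684/4289

Start with 8.
8 + 1/(8/1) = 8 + 1/8 = 65/8
8 + 1/(65/8) = 8 + 8/65 = 528/65
8 + 1/(528/65) = 8 + 65/528 = 4289/528
4 + 1/(4289/528) = 4 + 528/4289 = 17684/4289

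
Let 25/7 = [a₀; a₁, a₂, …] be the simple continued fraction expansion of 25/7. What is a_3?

⌊25/7⌋ = 3, remainder 4
⌊7/4⌋ = 1, remainder 3
⌊4/3⌋ = 1, remainder 1
⌊3/1⌋ = 3, remainder 0

3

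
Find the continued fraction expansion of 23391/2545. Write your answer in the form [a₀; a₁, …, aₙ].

⌊23391/2545⌋ = 9, remainder 486
⌊2545/486⌋ = 5, remainder 115
⌊486/115⌋ = 4, remainder 26
⌊115/26⌋ = 4, remainder 11
⌊26/11⌋ = 2, remainder 4
⌊11/4⌋ = 2, remainder 3
⌊4/3⌋ = 1, remainder 1
⌊3/1⌋ = 3, remainder 0

[9; 5, 4, 4, 2, 2, 1, 3]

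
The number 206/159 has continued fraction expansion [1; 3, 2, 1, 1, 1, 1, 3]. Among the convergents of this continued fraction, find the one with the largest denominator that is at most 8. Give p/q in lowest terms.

9/7

List convergents until the denominator exceeds the bound:
a_0 = 1: 1/1  (≤ bound)
a_1 = 3: 4/3  (≤ bound)
a_2 = 2: 9/7  (≤ bound)
a_3 = 1: 13/10  (> 8, stop)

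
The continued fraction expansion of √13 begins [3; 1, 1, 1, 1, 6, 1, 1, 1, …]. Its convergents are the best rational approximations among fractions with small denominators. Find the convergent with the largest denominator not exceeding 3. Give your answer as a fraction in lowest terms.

11/3

a_0 = 3: 3/1  (≤ bound)
a_1 = 1: 4/1  (≤ bound)
a_2 = 1: 7/2  (≤ bound)
a_3 = 1: 11/3  (≤ bound)
a_4 = 1: 18/5  (> 3, stop)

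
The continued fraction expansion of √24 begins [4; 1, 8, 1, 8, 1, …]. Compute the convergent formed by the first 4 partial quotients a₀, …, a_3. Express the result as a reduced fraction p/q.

49/10

Start with 1.
8 + 1/(1/1) = 8 + 1/1 = 9/1
1 + 1/(9/1) = 1 + 1/9 = 10/9
4 + 1/(10/9) = 4 + 9/10 = 49/10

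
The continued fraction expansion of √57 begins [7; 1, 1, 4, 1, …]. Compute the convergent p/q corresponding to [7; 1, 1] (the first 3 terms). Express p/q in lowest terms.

Starting at the tail and folding back:
Start with 1.
1 + 1/(1/1) = 1 + 1/1 = 2/1
7 + 1/(2/1) = 7 + 1/2 = 15/2

15/2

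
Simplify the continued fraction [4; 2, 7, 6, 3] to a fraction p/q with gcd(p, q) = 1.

Work from the innermost term outward:
Start with 3.
6 + 1/(3/1) = 6 + 1/3 = 19/3
7 + 1/(19/3) = 7 + 3/19 = 136/19
2 + 1/(136/19) = 2 + 19/136 = 291/136
4 + 1/(291/136) = 4 + 136/291 = 1300/291

1300/291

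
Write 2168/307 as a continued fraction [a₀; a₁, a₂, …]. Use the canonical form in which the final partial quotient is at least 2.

[7; 16, 6, 3]

2168 ÷ 307 → quotient 7, remainder 19
307 ÷ 19 → quotient 16, remainder 3
19 ÷ 3 → quotient 6, remainder 1
3 ÷ 1 → quotient 3, remainder 0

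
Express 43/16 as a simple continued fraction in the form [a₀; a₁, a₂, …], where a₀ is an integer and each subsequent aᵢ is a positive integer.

[2; 1, 2, 5]

⌊43/16⌋ = 2, remainder 11
⌊16/11⌋ = 1, remainder 5
⌊11/5⌋ = 2, remainder 1
⌊5/1⌋ = 5, remainder 0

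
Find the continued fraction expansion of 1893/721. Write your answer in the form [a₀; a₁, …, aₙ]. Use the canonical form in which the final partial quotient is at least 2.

Repeatedly divide and take the remainder:
1893 = 2·721 + 451, so a_0 = 2
721 = 1·451 + 270, so a_1 = 1
451 = 1·270 + 181, so a_2 = 1
270 = 1·181 + 89, so a_3 = 1
181 = 2·89 + 3, so a_4 = 2
89 = 29·3 + 2, so a_5 = 29
3 = 1·2 + 1, so a_6 = 1
2 = 2·1 + 0, so a_7 = 2

[2; 1, 1, 1, 2, 29, 1, 2]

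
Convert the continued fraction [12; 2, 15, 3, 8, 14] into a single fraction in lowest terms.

139436/11169

Compute successive convergents:
a_0 = 12: 12/1
a_1 = 2: 25/2
a_2 = 15: 387/31
a_3 = 3: 1186/95
a_4 = 8: 9875/791
a_5 = 14: 139436/11169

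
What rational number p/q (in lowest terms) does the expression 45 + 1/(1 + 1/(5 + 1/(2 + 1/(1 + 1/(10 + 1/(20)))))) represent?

186991/4079

Start with 20.
10 + 1/(20/1) = 10 + 1/20 = 201/20
1 + 1/(201/20) = 1 + 20/201 = 221/201
2 + 1/(221/201) = 2 + 201/221 = 643/221
5 + 1/(643/221) = 5 + 221/643 = 3436/643
1 + 1/(3436/643) = 1 + 643/3436 = 4079/3436
45 + 1/(4079/3436) = 45 + 3436/4079 = 186991/4079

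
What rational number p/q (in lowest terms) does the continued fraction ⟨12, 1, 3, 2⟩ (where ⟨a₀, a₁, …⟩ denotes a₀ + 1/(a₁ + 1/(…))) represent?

115/9

Collapse the nested fraction from the inside out:
Start with 2.
3 + 1/(2/1) = 3 + 1/2 = 7/2
1 + 1/(7/2) = 1 + 2/7 = 9/7
12 + 1/(9/7) = 12 + 7/9 = 115/9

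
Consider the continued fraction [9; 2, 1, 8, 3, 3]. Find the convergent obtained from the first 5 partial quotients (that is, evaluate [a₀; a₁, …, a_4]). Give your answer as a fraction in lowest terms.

Starting at the tail and folding back:
Start with 3.
8 + 1/(3/1) = 8 + 1/3 = 25/3
1 + 1/(25/3) = 1 + 3/25 = 28/25
2 + 1/(28/25) = 2 + 25/28 = 81/28
9 + 1/(81/28) = 9 + 28/81 = 757/81

757/81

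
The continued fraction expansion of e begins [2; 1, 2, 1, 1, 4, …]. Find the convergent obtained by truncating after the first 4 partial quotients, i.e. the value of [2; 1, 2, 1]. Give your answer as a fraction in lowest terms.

a_0 = 2: 2/1
a_1 = 1: 3/1
a_2 = 2: 8/3
a_3 = 1: 11/4

11/4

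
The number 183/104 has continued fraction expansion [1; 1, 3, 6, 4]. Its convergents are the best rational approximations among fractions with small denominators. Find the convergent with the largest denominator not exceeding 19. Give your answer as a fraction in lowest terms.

7/4

a_0 = 1: 1/1  (≤ bound)
a_1 = 1: 2/1  (≤ bound)
a_2 = 3: 7/4  (≤ bound)
a_3 = 6: 44/25  (> 19, stop)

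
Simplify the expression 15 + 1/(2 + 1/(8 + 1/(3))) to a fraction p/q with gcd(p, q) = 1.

820/53

Work from the innermost term outward:
Start with 3.
8 + 1/(3/1) = 8 + 1/3 = 25/3
2 + 1/(25/3) = 2 + 3/25 = 53/25
15 + 1/(53/25) = 15 + 25/53 = 820/53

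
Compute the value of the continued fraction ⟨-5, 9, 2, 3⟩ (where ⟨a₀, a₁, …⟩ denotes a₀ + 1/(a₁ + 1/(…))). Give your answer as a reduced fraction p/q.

-323/66

Start with 3.
2 + 1/(3/1) = 2 + 1/3 = 7/3
9 + 1/(7/3) = 9 + 3/7 = 66/7
-5 + 1/(66/7) = -5 + 7/66 = -323/66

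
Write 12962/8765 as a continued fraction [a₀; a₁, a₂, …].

⌊12962/8765⌋ = 1, remainder 4197
⌊8765/4197⌋ = 2, remainder 371
⌊4197/371⌋ = 11, remainder 116
⌊371/116⌋ = 3, remainder 23
⌊116/23⌋ = 5, remainder 1
⌊23/1⌋ = 23, remainder 0

[1; 2, 11, 3, 5, 23]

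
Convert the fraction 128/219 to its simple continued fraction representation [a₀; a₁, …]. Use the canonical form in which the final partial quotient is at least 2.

[0; 1, 1, 2, 2, 5, 1, 2]

⌊128/219⌋ = 0, remainder 128
⌊219/128⌋ = 1, remainder 91
⌊128/91⌋ = 1, remainder 37
⌊91/37⌋ = 2, remainder 17
⌊37/17⌋ = 2, remainder 3
⌊17/3⌋ = 5, remainder 2
⌊3/2⌋ = 1, remainder 1
⌊2/1⌋ = 2, remainder 0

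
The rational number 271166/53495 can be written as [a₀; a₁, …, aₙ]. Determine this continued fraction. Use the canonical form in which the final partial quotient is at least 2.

[5; 14, 2, 37, 6, 8]

⌊271166/53495⌋ = 5, remainder 3691
⌊53495/3691⌋ = 14, remainder 1821
⌊3691/1821⌋ = 2, remainder 49
⌊1821/49⌋ = 37, remainder 8
⌊49/8⌋ = 6, remainder 1
⌊8/1⌋ = 8, remainder 0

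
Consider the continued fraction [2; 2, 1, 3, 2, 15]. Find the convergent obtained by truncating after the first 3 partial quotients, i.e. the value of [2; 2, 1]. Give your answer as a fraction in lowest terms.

7/3

a_0 = 2: 2/1
a_1 = 2: 5/2
a_2 = 1: 7/3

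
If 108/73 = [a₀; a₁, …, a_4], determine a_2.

Repeatedly divide and take the remainder:
108 = 1·73 + 35, so a_0 = 1
73 = 2·35 + 3, so a_1 = 2
35 = 11·3 + 2, so a_2 = 11

11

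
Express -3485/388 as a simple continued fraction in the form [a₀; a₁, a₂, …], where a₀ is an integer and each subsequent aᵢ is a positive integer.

-3485 = -9·388 + 7, so a_0 = -9
388 = 55·7 + 3, so a_1 = 55
7 = 2·3 + 1, so a_2 = 2
3 = 3·1 + 0, so a_3 = 3

[-9; 55, 2, 3]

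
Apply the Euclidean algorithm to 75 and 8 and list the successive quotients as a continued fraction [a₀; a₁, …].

[9; 2, 1, 2]

⌊75/8⌋ = 9, remainder 3
⌊8/3⌋ = 2, remainder 2
⌊3/2⌋ = 1, remainder 1
⌊2/1⌋ = 2, remainder 0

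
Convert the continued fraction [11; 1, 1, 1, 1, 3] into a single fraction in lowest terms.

209/18

a_0 = 11: 11/1
a_1 = 1: 12/1
a_2 = 1: 23/2
a_3 = 1: 35/3
a_4 = 1: 58/5
a_5 = 3: 209/18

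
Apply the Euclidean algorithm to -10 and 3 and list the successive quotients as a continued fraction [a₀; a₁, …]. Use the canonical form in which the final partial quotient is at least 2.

[-4; 1, 2]

-10 ÷ 3 → quotient -4, remainder 2
3 ÷ 2 → quotient 1, remainder 1
2 ÷ 1 → quotient 2, remainder 0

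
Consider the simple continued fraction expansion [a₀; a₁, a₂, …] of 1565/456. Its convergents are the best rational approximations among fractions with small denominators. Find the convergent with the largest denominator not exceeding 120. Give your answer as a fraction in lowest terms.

a_0 = 3: 3/1  (≤ bound)
a_1 = 2: 7/2  (≤ bound)
a_2 = 3: 24/7  (≤ bound)
a_3 = 5: 127/37  (≤ bound)
a_4 = 1: 151/44  (≤ bound)
a_5 = 1: 278/81  (≤ bound)
a_6 = 1: 429/125  (> 120, stop)

278/81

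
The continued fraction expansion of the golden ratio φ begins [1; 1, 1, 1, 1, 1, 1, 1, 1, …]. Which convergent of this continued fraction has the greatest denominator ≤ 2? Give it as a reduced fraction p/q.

a_0 = 1: 1/1  (≤ bound)
a_1 = 1: 2/1  (≤ bound)
a_2 = 1: 3/2  (≤ bound)
a_3 = 1: 5/3  (> 2, stop)

3/2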